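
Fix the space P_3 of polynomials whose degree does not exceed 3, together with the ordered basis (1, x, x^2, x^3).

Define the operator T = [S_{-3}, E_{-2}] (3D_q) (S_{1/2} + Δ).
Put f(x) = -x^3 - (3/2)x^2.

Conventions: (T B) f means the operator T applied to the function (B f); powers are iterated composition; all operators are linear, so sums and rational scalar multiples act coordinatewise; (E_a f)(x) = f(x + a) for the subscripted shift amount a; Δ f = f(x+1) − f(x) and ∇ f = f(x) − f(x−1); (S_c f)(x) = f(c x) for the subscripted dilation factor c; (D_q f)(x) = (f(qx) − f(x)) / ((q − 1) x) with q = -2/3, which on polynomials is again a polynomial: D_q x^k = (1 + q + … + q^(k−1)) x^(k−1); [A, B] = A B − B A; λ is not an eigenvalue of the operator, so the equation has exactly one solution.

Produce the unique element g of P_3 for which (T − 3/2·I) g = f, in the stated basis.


write g with unknown coordinates in the stated basis and equate coefficients in (T − 3/2·I) g = f
solving from the highest basis element down gives g = (2/3)x^3 + x^2 + (56/9)x - 436/27
check: T g = (28/3)x - 218/9
so T g − 3/2·g = -x^3 - (3/2)x^2 = f ✓

the image equals g(x) = (2/3)x^3 + x^2 + (56/9)x - 436/27


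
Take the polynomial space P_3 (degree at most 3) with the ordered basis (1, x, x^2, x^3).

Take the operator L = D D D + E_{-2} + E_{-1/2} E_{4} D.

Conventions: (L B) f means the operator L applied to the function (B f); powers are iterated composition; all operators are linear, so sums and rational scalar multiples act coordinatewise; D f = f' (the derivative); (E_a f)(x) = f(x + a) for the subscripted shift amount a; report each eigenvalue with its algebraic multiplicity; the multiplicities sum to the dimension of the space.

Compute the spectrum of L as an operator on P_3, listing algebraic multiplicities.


image of 1: 1
image of x: x - 1
image of x^2: x^2 - 2x + 11
image of x^3: x^3 - 3x^2 + 33x + 139/4
the matrix is upper triangular; its diagonal is (1, 1, 1, 1)
for a triangular matrix the eigenvalues are the diagonal entries, with algebraic multiplicity their repetition count

λ = 1 (multiplicity 4)


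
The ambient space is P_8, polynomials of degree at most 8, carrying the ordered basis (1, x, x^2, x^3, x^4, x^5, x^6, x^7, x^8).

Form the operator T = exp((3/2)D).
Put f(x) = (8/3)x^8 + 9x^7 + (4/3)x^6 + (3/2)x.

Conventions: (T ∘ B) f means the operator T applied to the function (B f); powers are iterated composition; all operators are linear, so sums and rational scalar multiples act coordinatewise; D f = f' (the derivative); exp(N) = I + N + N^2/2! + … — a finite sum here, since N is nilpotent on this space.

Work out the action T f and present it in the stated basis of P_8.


order-1 term: 32x^7 + (189/2)x^6 + 12x^5 + 9/4
order-2 term: 168x^6 + (1701/4)x^5 + 45x^4
order-3 term: 504x^5 + (8505/8)x^4 + 90x^3
order-4 term: 945x^4 + (25515/16)x^3 + (405/4)x^2
order-5 term: 1134x^3 + (45927/32)x^2 + (243/4)x
order-6 term: (1701/2)x^2 + (45927/64)x + 243/16
order-7 term: (729/2)x + 19683/128
order-8 term: 2187/32
the series for exp((3/2)D) f terminates at order 8
exp((3/2)D) f = (8/3)x^8 + 41x^7 + (1583/6)x^6 + (3765/4)x^5 + (16425/8)x^4 + (45099/16)x^3 + (76383/32)x^2 + (73239/64)x + 30663/128

the result is g(x) = (8/3)x^8 + 41x^7 + (1583/6)x^6 + (3765/4)x^5 + (16425/8)x^4 + (45099/16)x^3 + (76383/32)x^2 + (73239/64)x + 30663/128


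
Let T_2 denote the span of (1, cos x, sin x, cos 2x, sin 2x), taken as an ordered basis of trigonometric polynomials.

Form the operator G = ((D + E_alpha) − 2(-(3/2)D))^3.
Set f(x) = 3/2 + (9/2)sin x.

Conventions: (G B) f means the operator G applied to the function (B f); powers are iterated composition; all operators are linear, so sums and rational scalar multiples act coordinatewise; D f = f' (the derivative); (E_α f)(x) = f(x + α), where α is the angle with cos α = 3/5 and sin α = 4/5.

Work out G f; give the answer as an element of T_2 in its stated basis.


D f = (9/2)cos x
E_alpha f = 3/2 + (18/5)cos x + (27/10)sin x
(D + E_alpha) f = 3/2 + (81/10)cos x + (27/10)sin x
D f = (9/2)cos x
(-(3/2)D) f = -(27/4)cos x
(-2(-(3/2)D)) f = (27/2)cos x
((D + E_alpha) − 2(-(3/2)D)) f = 3/2 + (108/5)cos x + (27/10)sin x
D ((D + E_alpha) − 2(-(3/2)D)) f = (27/10)cos x - (108/5)sin x
E_alpha ((D + E_alpha) − 2(-(3/2)D)) f = 3/2 + (378/25)cos x - (783/50)sin x
(D + E_alpha) ((D + E_alpha) − 2(-(3/2)D)) f = 3/2 + (891/50)cos x - (1863/50)sin x
D ((D + E_alpha) − 2(-(3/2)D)) f = (27/10)cos x - (108/5)sin x
(-(3/2)D) ((D + E_alpha) − 2(-(3/2)D)) f = -(81/20)cos x + (162/5)sin x
(-2(-(3/2)D)) ((D + E_alpha) − 2(-(3/2)D)) f = (81/10)cos x - (324/5)sin x
((D + E_alpha) − 2(-(3/2)D)) ((D + E_alpha) − 2(-(3/2)D)) f = 3/2 + (648/25)cos x - (5103/50)sin x
D ((D + E_alpha) − 2(-(3/2)D)) ((D + E_alpha) − 2(-(3/2)D)) f = -(5103/50)cos x - (648/25)sin x
E_alpha ((D + E_alpha) − 2(-(3/2)D)) ((D + E_alpha) − 2(-(3/2)D)) f = 3/2 - (8262/125)cos x - (20493/250)sin x
(D + E_alpha) ((D + E_alpha) − 2(-(3/2)D)) ((D + E_alpha) − 2(-(3/2)D)) f = 3/2 - (42039/250)cos x - (26973/250)sin x
D ((D + E_alpha) − 2(-(3/2)D)) ((D + E_alpha) − 2(-(3/2)D)) f = -(5103/50)cos x - (648/25)sin x
(-(3/2)D) ((D + E_alpha) − 2(-(3/2)D)) ((D + E_alpha) − 2(-(3/2)D)) f = (15309/100)cos x + (972/25)sin x
(-2(-(3/2)D)) ((D + E_alpha) − 2(-(3/2)D)) ((D + E_alpha) − 2(-(3/2)D)) f = -(15309/50)cos x - (1944/25)sin x
((D + E_alpha) − 2(-(3/2)D)) ((D + E_alpha) − 2(-(3/2)D)) ((D + E_alpha) − 2(-(3/2)D)) f = 3/2 - (59292/125)cos x - (46413/250)sin x

the result is g(x) = 3/2 - (59292/125)cos x - (46413/250)sin x


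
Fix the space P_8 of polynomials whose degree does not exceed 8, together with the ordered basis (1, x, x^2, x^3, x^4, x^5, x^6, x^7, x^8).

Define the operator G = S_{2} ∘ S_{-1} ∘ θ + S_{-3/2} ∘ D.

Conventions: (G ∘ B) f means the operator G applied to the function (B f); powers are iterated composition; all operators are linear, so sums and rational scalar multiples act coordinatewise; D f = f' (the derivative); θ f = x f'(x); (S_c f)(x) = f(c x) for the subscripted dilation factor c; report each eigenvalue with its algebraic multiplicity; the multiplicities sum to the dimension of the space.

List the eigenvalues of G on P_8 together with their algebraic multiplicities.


λ = -896 (multiplicity 1), λ = -160 (multiplicity 1), λ = -24 (multiplicity 1), λ = -2 (multiplicity 1), λ = 0 (multiplicity 1), λ = 8 (multiplicity 1), λ = 64 (multiplicity 1), λ = 384 (multiplicity 1), λ = 2048 (multiplicity 1)

image of 1: 0
image of x: -2x + 1
image of x^2: 8x^2 - 3x
image of x^3: -24x^3 + (27/4)x^2
image of x^4: 64x^4 - (27/2)x^3
image of x^5: -160x^5 + (405/16)x^4
image of x^6: 384x^6 - (729/16)x^5
image of x^7: -896x^7 + (5103/64)x^6
image of x^8: 2048x^8 - (2187/16)x^7
the matrix is upper triangular; its diagonal is (0, -2, 8, -24, 64, -160, 384, -896, 2048)
for a triangular matrix the eigenvalues are the diagonal entries, with algebraic multiplicity their repetition count


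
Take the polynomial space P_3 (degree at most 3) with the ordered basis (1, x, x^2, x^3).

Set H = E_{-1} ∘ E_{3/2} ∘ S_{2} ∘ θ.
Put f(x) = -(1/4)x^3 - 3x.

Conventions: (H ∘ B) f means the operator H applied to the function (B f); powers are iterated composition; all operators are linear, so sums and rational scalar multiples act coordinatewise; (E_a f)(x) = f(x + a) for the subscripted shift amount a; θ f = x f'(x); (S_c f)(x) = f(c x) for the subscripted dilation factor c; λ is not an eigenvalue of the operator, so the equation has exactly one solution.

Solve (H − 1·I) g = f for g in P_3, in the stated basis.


write g with unknown coordinates in the stated basis and equate coefficients in (H − 1·I) g = f
solving from the highest basis element down gives g = -(1/92)x^3 + (9/161)x^2 - (1047/322)x - 2043/644
check: H g = -(6/23)x^3 + (9/161)x^2 - (2013/322)x - 2043/644
so H g − 1·g = -(1/4)x^3 - 3x = f ✓

g(x) = -(1/92)x^3 + (9/161)x^2 - (1047/322)x - 2043/644


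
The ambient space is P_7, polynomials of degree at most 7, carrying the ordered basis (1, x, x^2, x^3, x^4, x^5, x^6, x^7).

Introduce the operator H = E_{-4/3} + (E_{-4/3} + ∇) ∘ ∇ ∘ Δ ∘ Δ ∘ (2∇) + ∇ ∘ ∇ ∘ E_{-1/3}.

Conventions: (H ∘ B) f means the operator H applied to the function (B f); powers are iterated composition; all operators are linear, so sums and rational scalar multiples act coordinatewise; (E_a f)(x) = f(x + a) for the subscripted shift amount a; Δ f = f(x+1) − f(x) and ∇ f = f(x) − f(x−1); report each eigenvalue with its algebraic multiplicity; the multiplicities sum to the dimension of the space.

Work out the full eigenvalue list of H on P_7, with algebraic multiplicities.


image of 1: 1
image of x: x - 4/3
image of x^2: x^2 - (8/3)x + 34/9
image of x^3: x^3 - 4x^2 + (34/3)x - 280/27
image of x^4: x^4 - (16/3)x^3 + (68/3)x^2 - (1120/27)x + 6034/81
image of x^5: x^5 - (20/3)x^4 + (340/9)x^3 - (2800/27)x^2 + (30170/81)x - 35224/243
image of x^6: x^6 - 8x^5 + (170/3)x^4 - (5600/27)x^3 + (30170/27)x^2 - (70448/81)x + 696754/729
image of x^7: x^7 - (28/3)x^6 + (238/3)x^5 - (9800/27)x^4 + (211190/81)x^3 - (246568/81)x^2 + (4877278/729)x - 7066840/2187
the matrix is upper triangular; its diagonal is (1, 1, 1, 1, 1, 1, 1, 1)
for a triangular matrix the eigenvalues are the diagonal entries, with algebraic multiplicity their repetition count

λ = 1 (multiplicity 8)


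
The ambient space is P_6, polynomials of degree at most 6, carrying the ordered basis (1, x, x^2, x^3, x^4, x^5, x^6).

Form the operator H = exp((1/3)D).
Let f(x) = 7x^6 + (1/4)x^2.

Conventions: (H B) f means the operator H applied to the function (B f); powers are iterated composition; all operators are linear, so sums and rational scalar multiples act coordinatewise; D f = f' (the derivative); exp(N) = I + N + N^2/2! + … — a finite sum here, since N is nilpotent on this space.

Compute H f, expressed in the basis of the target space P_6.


the result is g(x) = 7x^6 + 14x^5 + (35/3)x^4 + (140/27)x^3 + (167/108)x^2 + (55/162)x + 109/2916

order-1 term: 14x^5 + (1/6)x
order-2 term: (35/3)x^4 + 1/36
order-3 term: (140/27)x^3
order-4 term: (35/27)x^2
order-5 term: (14/81)x
order-6 term: 7/729
the series for exp((1/3)D) f terminates at order 6
exp((1/3)D) f = 7x^6 + 14x^5 + (35/3)x^4 + (140/27)x^3 + (167/108)x^2 + (55/162)x + 109/2916


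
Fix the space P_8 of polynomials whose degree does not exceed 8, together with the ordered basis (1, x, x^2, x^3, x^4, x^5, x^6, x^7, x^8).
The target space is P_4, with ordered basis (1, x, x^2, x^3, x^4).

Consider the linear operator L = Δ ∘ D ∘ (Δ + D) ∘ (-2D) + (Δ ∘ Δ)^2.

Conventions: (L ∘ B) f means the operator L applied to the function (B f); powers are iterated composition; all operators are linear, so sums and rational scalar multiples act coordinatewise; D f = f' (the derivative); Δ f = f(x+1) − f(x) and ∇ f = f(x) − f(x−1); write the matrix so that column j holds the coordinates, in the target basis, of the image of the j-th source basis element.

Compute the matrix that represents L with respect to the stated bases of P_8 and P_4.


the matrix is [[0, 0, 0, 0, -72, -120, 480, 5460, 33208]; [0, 0, 0, 0, 0, -360, -720, 3360, 43680]; [0, 0, 0, 0, 0, 0, -1080, -2520, 13440]; [0, 0, 0, 0, 0, 0, 0, -2520, -6720]; [0, 0, 0, 0, 0, 0, 0, 0, -5040]] (rows listed top to bottom)

image of 1: 0
image of x: 0
image of x^2: 0
image of x^3: 0
image of x^4: -72
image of x^5: -360x - 120
image of x^6: -1080x^2 - 720x + 480
image of x^7: -2520x^3 - 2520x^2 + 3360x + 5460
image of x^8: -5040x^4 - 6720x^3 + 13440x^2 + 43680x + 33208
each image's coordinates form column j of the matrix


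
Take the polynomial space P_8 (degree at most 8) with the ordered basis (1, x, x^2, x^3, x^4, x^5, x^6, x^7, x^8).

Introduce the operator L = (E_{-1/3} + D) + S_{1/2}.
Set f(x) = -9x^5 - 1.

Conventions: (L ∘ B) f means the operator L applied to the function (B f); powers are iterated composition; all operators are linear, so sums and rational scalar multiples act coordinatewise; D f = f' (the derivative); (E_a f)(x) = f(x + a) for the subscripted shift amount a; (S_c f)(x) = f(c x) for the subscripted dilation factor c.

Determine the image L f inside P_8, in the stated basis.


the result is g(x) = -(297/32)x^5 - 30x^4 - 10x^3 + (10/3)x^2 - (5/9)x - 53/27

E_{-1/3} f = -9x^5 + 15x^4 - 10x^3 + (10/3)x^2 - (5/9)x - 26/27
D f = -45x^4
(E_{-1/3} + D) f = -9x^5 - 30x^4 - 10x^3 + (10/3)x^2 - (5/9)x - 26/27
S_{1/2} f = -(9/32)x^5 - 1
((E_{-1/3} + D) + S_{1/2}) f = -(297/32)x^5 - 30x^4 - 10x^3 + (10/3)x^2 - (5/9)x - 53/27


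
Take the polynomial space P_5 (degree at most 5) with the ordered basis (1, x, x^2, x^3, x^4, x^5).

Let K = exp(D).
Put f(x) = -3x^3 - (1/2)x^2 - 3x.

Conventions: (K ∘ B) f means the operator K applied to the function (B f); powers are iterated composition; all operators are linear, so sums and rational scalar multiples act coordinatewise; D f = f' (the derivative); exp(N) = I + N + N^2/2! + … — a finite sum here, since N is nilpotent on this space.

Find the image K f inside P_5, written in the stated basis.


order-1 term: -9x^2 - x - 3
order-2 term: -9x - 1/2
order-3 term: -3
the series for exp(D) f terminates at order 3
exp(D) f = -3x^3 - (19/2)x^2 - 13x - 13/2

the result is g(x) = -3x^3 - (19/2)x^2 - 13x - 13/2


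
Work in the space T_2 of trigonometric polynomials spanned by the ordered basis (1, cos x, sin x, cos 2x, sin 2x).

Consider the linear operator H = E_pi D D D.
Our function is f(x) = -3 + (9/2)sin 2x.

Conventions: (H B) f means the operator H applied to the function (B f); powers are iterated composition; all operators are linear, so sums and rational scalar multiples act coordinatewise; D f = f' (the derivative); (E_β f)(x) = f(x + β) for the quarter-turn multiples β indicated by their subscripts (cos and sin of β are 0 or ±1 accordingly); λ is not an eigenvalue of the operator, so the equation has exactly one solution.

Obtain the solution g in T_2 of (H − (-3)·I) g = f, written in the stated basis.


write g with unknown coordinates in the stated basis and equate coefficients in (H − (-3)·I) g = f
solving from the highest basis element down gives g = -1 + (36/73)cos 2x + (27/146)sin 2x
check: H g = -(108/73)cos 2x + (288/73)sin 2x
so H g − (-3)·g = -3 + (9/2)sin 2x = f ✓

the image equals g(x) = -1 + (36/73)cos 2x + (27/146)sin 2x


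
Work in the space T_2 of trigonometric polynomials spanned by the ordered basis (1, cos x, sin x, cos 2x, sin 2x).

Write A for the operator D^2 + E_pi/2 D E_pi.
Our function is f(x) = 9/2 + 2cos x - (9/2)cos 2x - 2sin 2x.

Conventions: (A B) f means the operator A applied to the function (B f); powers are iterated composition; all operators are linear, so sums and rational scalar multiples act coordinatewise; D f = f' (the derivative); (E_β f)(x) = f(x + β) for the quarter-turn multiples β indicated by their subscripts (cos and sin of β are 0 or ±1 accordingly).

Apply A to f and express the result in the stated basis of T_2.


the image equals g(x) = 22cos 2x - sin 2x

D f = -2sin x - 4cos 2x + 9sin 2x
D D f = -2cos x + 18cos 2x + 8sin 2x
E_pi f = 9/2 - 2cos x - (9/2)cos 2x - 2sin 2x
D E_pi f = 2sin x - 4cos 2x + 9sin 2x
E_pi/2 D E_pi f = 2cos x + 4cos 2x - 9sin 2x
(D^2 + E_pi/2 D E_pi) f = 22cos 2x - sin 2x


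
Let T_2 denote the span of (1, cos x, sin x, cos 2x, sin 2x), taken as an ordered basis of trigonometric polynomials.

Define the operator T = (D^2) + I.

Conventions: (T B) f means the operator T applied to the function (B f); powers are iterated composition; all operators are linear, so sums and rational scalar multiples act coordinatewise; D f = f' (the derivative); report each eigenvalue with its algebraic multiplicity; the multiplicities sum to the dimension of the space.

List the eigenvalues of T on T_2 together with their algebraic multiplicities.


λ = -3 (multiplicity 2), λ = 0 (multiplicity 2), λ = 1 (multiplicity 1)

image of 1: 1
image of cos x: 0
image of sin x: 0
image of cos 2x: -3cos 2x
image of sin 2x: -3sin 2x
the matrix is diagonal; its diagonal is (1, 0, 0, -3, -3)
for a triangular matrix the eigenvalues are the diagonal entries, with algebraic multiplicity their repetition count


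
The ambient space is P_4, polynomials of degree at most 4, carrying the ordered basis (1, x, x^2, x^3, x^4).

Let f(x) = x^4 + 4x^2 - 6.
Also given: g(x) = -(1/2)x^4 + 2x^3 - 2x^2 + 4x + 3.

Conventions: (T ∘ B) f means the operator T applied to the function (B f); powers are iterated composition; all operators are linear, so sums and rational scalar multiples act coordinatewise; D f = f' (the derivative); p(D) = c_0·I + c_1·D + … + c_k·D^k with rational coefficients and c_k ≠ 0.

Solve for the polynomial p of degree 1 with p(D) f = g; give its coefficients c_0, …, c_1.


p(D) = -(1/2)·I + (1/2)·D, i.e. c_0 = -1/2, c_1 = 1/2

D^0 f = x^4 + 4x^2 - 6
D^1 f = 4x^3 + 8x
matching coefficients of g against c_0 f + c_1 Df + … from the top degree down determines the c_i
solution: c_0 = -1/2, c_1 = 1/2


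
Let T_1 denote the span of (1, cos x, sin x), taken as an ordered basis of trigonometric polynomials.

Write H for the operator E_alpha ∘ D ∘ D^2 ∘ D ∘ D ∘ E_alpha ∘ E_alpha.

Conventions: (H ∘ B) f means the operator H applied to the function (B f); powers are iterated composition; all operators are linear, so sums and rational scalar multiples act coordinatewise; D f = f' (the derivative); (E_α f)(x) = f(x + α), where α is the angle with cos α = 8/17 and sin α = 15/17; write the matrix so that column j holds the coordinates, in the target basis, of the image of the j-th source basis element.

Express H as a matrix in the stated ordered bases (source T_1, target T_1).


image of 1: 0
image of cos x: (495/4913)cos x + (4888/4913)sin x
image of sin x: -(4888/4913)cos x + (495/4913)sin x
each image's coordinates form column j of the matrix

the matrix is [[0, 0, 0]; [0, 495/4913, -4888/4913]; [0, 4888/4913, 495/4913]] (rows listed top to bottom)


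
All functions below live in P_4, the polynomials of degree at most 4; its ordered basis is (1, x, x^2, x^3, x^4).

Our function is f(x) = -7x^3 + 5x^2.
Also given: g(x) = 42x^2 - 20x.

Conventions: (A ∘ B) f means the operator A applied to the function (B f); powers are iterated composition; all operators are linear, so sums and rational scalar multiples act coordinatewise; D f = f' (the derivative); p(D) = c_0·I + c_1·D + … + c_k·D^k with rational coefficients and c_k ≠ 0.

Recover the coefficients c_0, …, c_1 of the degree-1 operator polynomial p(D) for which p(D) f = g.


p(D) = -2·D, i.e. c_0 = 0, c_1 = -2

D^0 f = -7x^3 + 5x^2
D^1 f = -21x^2 + 10x
matching coefficients of g against c_0 f + c_1 Df + … from the top degree down determines the c_i
solution: c_0 = 0, c_1 = -2


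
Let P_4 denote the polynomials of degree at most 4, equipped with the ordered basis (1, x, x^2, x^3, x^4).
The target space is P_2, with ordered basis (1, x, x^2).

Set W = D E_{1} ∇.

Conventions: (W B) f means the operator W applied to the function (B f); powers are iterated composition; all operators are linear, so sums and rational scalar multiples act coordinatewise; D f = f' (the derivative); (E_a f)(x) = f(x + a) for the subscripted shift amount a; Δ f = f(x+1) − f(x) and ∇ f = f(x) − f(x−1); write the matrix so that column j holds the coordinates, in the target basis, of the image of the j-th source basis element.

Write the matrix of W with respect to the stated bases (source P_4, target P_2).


image of 1: 0
image of x: 0
image of x^2: 2
image of x^3: 6x + 3
image of x^4: 12x^2 + 12x + 4
each image's coordinates form column j of the matrix

the matrix is [[0, 0, 2, 3, 4]; [0, 0, 0, 6, 12]; [0, 0, 0, 0, 12]] (rows listed top to bottom)


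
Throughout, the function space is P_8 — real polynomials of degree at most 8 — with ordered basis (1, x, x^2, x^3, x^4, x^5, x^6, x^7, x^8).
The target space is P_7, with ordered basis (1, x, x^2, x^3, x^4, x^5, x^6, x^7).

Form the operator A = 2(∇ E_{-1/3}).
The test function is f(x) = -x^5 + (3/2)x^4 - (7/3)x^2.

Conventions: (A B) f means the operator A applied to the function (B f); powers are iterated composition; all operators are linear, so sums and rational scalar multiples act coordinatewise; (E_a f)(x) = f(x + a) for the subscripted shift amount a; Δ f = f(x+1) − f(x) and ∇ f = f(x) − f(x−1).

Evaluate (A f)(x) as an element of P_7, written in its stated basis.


E_{-1/3} f = -x^5 + (19/6)x^4 - (28/9)x^3 - (26/27)x^2 + (103/81)x - 115/486
∇ E_{-1/3} f = -5x^4 + (68/3)x^3 - (115/3)x^2 + (677/27)x - 817/162
(2(∇ E_{-1/3})) f = -10x^4 + (136/3)x^3 - (230/3)x^2 + (1354/27)x - 817/81

the image equals g(x) = -10x^4 + (136/3)x^3 - (230/3)x^2 + (1354/27)x - 817/81


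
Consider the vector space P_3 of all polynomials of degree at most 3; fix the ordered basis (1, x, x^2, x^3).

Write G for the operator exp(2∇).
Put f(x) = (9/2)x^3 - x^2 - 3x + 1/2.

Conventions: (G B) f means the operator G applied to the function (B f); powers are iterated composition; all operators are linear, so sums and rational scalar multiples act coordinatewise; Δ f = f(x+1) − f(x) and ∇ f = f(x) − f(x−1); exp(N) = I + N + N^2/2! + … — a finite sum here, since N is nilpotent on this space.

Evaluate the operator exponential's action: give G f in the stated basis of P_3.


the result is g(x) = (9/2)x^3 + 26x^2 + 20x - 33/2

order-1 term: 27x^2 - 31x + 5
order-2 term: 54x - 58
order-3 term: 36
the series for exp(2∇) f terminates at order 3
exp(2∇) f = (9/2)x^3 + 26x^2 + 20x - 33/2


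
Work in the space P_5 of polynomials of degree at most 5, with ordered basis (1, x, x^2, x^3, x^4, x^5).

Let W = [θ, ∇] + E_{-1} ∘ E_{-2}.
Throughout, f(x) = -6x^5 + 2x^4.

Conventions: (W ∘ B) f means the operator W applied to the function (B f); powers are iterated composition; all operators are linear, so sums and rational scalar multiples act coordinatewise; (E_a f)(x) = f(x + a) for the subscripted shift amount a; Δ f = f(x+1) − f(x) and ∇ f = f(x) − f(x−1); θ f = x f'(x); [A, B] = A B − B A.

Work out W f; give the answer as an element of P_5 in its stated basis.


g(x) = -6x^5 + 122x^4 - 692x^3 + 1932x^2 - 2790x + 1658

∇ f = -30x^4 + 68x^3 - 72x^2 + 38x - 8
θ ∇ f = -120x^4 + 204x^3 - 144x^2 + 38x
θ f = -30x^5 + 8x^4
∇ θ f = -150x^4 + 332x^3 - 348x^2 + 182x - 38
[θ, ∇] f = 30x^4 - 128x^3 + 204x^2 - 144x + 38
E_{-2} f = -6x^5 + 62x^4 - 256x^3 + 528x^2 - 544x + 224
E_{-1} E_{-2} f = -6x^5 + 92x^4 - 564x^3 + 1728x^2 - 2646x + 1620
([θ, ∇] + E_{-1} ∘ E_{-2}) f = -6x^5 + 122x^4 - 692x^3 + 1932x^2 - 2790x + 1658


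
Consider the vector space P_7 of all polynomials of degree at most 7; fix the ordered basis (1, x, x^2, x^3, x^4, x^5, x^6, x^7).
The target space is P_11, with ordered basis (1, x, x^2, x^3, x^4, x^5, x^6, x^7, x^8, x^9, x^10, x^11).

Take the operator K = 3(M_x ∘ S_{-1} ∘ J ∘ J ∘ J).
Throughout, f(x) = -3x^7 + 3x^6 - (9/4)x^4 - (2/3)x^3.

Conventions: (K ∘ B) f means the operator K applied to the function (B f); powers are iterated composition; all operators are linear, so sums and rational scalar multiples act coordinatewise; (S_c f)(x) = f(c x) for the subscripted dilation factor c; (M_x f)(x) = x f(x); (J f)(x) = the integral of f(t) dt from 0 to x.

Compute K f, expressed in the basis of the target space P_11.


J f = -(3/8)x^8 + (3/7)x^7 - (9/20)x^5 - (1/6)x^4
J J f = -(1/24)x^9 + (3/56)x^8 - (3/40)x^6 - (1/30)x^5
J J J f = -(1/240)x^10 + (1/168)x^9 - (3/280)x^7 - (1/180)x^6
S_{-1} (J ∘ J ∘ J) f = -(1/240)x^10 - (1/168)x^9 + (3/280)x^7 - (1/180)x^6
M_x S_{-1} (J ∘ J ∘ J) f = -(1/240)x^11 - (1/168)x^10 + (3/280)x^8 - (1/180)x^7
(3(M_x ∘ S_{-1} ∘ J ∘ J ∘ J)) f = -(1/80)x^11 - (1/56)x^10 + (9/280)x^8 - (1/60)x^7

the image equals g(x) = -(1/80)x^11 - (1/56)x^10 + (9/280)x^8 - (1/60)x^7


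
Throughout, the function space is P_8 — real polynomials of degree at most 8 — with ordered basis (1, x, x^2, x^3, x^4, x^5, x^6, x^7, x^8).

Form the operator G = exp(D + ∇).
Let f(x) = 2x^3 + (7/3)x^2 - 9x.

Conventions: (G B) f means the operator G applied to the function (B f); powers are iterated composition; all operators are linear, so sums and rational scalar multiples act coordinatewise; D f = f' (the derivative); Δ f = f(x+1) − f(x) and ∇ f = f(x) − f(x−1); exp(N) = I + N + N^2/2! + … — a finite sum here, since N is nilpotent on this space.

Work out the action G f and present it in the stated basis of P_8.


order-1 term: 12x^2 + (10/3)x - 55/3
order-2 term: 24x - 8/3
order-3 term: 16
the series for exp(D + ∇) f terminates at order 3
exp(D + ∇) f = 2x^3 + (43/3)x^2 + (55/3)x - 5

the image equals g(x) = 2x^3 + (43/3)x^2 + (55/3)x - 5


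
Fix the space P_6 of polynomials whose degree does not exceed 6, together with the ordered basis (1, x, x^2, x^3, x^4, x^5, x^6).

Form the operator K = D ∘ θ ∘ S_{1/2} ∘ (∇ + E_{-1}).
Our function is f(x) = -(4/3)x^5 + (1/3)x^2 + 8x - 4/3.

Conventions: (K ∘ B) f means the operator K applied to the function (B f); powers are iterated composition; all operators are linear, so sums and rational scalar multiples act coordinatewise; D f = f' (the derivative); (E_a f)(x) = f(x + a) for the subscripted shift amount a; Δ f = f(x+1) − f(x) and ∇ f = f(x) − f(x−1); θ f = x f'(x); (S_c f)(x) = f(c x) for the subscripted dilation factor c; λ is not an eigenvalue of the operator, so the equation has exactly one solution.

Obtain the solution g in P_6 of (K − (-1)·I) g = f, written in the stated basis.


the image equals g(x) = -(4/3)x^5 + (25/24)x^4 - (25/24)x^3 + (289/192)x^2 + (1247/192)x - 1759/384

write g with unknown coordinates in the stated basis and equate coefficients in (K − (-1)·I) g = f
solving from the highest basis element down gives g = -(4/3)x^5 + (25/24)x^4 - (25/24)x^3 + (289/192)x^2 + (1247/192)x - 1759/384
check: K g = -(25/24)x^4 + (25/24)x^3 - (75/64)x^2 + (289/192)x + 1247/384
so K g − (-1)·g = -(4/3)x^5 + (1/3)x^2 + 8x - 4/3 = f ✓


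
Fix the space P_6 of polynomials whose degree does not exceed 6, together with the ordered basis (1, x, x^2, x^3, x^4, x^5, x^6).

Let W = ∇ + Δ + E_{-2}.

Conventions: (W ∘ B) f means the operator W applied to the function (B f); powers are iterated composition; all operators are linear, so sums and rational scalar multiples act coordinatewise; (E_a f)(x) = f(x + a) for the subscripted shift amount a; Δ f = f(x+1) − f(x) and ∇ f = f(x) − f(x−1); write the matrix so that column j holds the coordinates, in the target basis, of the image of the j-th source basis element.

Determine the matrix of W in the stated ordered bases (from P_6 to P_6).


image of 1: 1
image of x: x
image of x^2: x^2 + 4
image of x^3: x^3 + 12x - 6
image of x^4: x^4 + 24x^2 - 24x + 16
image of x^5: x^5 + 40x^3 - 60x^2 + 80x - 30
image of x^6: x^6 + 60x^4 - 120x^3 + 240x^2 - 180x + 64
each image's coordinates form column j of the matrix

the matrix is [[1, 0, 4, -6, 16, -30, 64]; [0, 1, 0, 12, -24, 80, -180]; [0, 0, 1, 0, 24, -60, 240]; [0, 0, 0, 1, 0, 40, -120]; [0, 0, 0, 0, 1, 0, 60]; [0, 0, 0, 0, 0, 1, 0]; [0, 0, 0, 0, 0, 0, 1]] (rows listed top to bottom)


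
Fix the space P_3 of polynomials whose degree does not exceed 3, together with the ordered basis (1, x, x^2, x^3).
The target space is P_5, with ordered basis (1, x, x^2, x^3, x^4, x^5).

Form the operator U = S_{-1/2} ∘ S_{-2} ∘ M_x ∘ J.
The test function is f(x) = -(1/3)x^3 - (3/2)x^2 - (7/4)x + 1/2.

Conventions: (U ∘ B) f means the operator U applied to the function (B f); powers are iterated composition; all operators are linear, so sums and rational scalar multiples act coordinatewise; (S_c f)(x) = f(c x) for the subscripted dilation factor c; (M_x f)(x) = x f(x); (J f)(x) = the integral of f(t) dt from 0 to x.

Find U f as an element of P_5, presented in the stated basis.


J f = -(1/12)x^4 - (1/2)x^3 - (7/8)x^2 + (1/2)x
M_x J f = -(1/12)x^5 - (1/2)x^4 - (7/8)x^3 + (1/2)x^2
S_{-2} M_x J f = (8/3)x^5 - 8x^4 + 7x^3 + 2x^2
S_{-1/2} (S_{-2} ∘ M_x ∘ J) f = -(1/12)x^5 - (1/2)x^4 - (7/8)x^3 + (1/2)x^2

the result is g(x) = -(1/12)x^5 - (1/2)x^4 - (7/8)x^3 + (1/2)x^2


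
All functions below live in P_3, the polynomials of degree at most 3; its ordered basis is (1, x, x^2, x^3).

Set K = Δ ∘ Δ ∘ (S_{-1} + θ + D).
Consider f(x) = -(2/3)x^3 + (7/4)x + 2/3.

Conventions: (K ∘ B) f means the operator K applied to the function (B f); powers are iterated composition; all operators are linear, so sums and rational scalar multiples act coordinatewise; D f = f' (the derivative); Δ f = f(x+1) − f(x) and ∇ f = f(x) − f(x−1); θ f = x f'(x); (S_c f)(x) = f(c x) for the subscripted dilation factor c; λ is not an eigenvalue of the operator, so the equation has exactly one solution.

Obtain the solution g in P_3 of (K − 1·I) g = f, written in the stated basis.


write g with unknown coordinates in the stated basis and equate coefficients in (K − 1·I) g = f
solving from the highest basis element down gives g = (2/3)x^3 + (25/4)x + 34/3
check: K g = 8x + 12
so K g − 1·g = -(2/3)x^3 + (7/4)x + 2/3 = f ✓

the image equals g(x) = (2/3)x^3 + (25/4)x + 34/3


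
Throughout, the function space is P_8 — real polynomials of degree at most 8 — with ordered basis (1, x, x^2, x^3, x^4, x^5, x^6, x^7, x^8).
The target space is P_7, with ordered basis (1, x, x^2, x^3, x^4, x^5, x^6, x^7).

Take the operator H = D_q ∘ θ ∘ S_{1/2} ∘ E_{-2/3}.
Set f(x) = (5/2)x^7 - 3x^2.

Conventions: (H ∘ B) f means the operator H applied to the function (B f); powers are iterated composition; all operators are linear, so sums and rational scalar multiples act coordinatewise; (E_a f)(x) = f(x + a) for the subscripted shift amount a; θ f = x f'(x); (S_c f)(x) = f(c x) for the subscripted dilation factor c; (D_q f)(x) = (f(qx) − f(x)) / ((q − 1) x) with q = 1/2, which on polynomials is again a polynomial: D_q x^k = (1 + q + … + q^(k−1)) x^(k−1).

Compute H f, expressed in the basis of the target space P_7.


the image equals g(x) = (4445/16384)x^6 - (2205/1024)x^5 + (5425/768)x^4 - (875/72)x^3 + (1225/108)x^2 - (803/108)x + 2018/729

E_{-2/3} f = (5/2)x^7 - (35/3)x^6 + (70/3)x^5 - (700/27)x^4 + (1400/81)x^3 - (803/81)x^2 + (4036/729)x - 3236/2187
S_{1/2} E_{-2/3} f = (5/256)x^7 - (35/192)x^6 + (35/48)x^5 - (175/108)x^4 + (175/81)x^3 - (803/324)x^2 + (2018/729)x - 3236/2187
θ S_{1/2} E_{-2/3} f = (35/256)x^7 - (35/32)x^6 + (175/48)x^5 - (175/27)x^4 + (175/27)x^3 - (803/162)x^2 + (2018/729)x
D_q θ S_{1/2} E_{-2/3} f = (4445/16384)x^6 - (2205/1024)x^5 + (5425/768)x^4 - (875/72)x^3 + (1225/108)x^2 - (803/108)x + 2018/729


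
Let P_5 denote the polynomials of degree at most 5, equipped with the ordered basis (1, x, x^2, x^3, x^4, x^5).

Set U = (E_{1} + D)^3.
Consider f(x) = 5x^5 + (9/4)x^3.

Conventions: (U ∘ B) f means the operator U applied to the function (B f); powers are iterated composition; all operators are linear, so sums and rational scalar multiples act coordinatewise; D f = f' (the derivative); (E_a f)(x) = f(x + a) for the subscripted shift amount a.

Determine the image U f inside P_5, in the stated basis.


the result is g(x) = 5x^5 + 150x^4 + (5409/4)x^3 + (8781/2)x^2 + (22029/4)x + 11643/4

E_{1} f = 5x^5 + 25x^4 + (209/4)x^3 + (227/4)x^2 + (127/4)x + 29/4
D f = 25x^4 + (27/4)x^2
(E_{1} + D) f = 5x^5 + 50x^4 + (209/4)x^3 + (127/2)x^2 + (127/4)x + 29/4
E_{1} (E_{1} + D) f = 5x^5 + 75x^4 + (1209/4)x^3 + (2281/4)x^2 + (1081/2)x + 839/4
D (E_{1} + D) f = 25x^4 + 200x^3 + (627/4)x^2 + 127x + 127/4
(E_{1} + D) (E_{1} + D) f = 5x^5 + 100x^4 + (2009/4)x^3 + 727x^2 + (1335/2)x + 483/2
E_{1} (E_{1} + D) (E_{1} + D) f = 5x^5 + 125x^4 + (3809/4)x^3 + (11535/4)x^2 + (16213/4)x + 8973/4
D (E_{1} + D) (E_{1} + D) f = 25x^4 + 400x^3 + (6027/4)x^2 + 1454x + 1335/2
(E_{1} + D) (E_{1} + D) (E_{1} + D) f = 5x^5 + 150x^4 + (5409/4)x^3 + (8781/2)x^2 + (22029/4)x + 11643/4


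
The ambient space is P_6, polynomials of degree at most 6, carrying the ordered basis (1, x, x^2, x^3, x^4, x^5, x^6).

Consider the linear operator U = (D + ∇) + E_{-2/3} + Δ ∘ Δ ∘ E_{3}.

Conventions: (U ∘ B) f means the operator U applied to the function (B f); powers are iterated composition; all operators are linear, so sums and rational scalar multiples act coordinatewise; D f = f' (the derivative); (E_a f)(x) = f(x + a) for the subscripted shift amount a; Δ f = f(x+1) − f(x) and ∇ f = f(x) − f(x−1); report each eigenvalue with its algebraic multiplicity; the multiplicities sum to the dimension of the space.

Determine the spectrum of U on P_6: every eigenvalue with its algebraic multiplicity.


λ = 1 (multiplicity 7)

image of 1: 1
image of x: x + 4/3
image of x^2: x^2 + (8/3)x + 13/9
image of x^3: x^3 + 4x^2 + (13/3)x + 667/27
image of x^4: x^4 + (16/3)x^3 + (26/3)x^2 + (2668/27)x + 15649/81
image of x^5: x^5 + (20/3)x^4 + (130/9)x^3 + (6670/27)x^2 + (78245/81)x + 320971/243
image of x^6: x^6 + 8x^5 + (65/3)x^4 + (13340/27)x^3 + (78245/27)x^2 + (641942/81)x + 5949433/729
the matrix is upper triangular; its diagonal is (1, 1, 1, 1, 1, 1, 1)
for a triangular matrix the eigenvalues are the diagonal entries, with algebraic multiplicity their repetition count


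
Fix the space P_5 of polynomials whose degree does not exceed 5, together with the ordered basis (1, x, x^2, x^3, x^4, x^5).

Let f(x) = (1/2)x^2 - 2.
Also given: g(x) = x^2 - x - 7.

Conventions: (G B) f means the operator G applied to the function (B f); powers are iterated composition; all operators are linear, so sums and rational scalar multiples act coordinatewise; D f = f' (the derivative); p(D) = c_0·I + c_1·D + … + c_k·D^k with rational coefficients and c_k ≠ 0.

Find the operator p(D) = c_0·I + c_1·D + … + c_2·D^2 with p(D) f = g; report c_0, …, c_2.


D^0 f = (1/2)x^2 - 2
D^1 f = x
D^2 f = 1
matching coefficients of g against c_0 f + c_1 Df + … from the top degree down determines the c_i
solution: c_0 = 2, c_1 = -1, c_2 = -3

c_0 = 2, c_1 = -1, c_2 = -3


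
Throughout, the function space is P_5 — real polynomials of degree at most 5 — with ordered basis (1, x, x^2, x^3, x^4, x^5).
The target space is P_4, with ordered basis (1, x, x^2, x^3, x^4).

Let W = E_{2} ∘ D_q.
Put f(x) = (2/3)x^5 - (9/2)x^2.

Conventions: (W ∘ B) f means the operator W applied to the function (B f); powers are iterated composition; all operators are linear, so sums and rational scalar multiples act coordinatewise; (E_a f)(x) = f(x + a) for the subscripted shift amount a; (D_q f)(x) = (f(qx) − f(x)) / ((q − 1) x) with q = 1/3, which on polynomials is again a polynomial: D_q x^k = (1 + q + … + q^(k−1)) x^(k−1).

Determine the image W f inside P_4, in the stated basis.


the image equals g(x) = (242/243)x^4 + (1936/243)x^3 + (1936/81)x^2 + (6286/243)x + 956/243

D_q f = (242/243)x^4 - 6x
E_{2} D_q f = (242/243)x^4 + (1936/243)x^3 + (1936/81)x^2 + (6286/243)x + 956/243


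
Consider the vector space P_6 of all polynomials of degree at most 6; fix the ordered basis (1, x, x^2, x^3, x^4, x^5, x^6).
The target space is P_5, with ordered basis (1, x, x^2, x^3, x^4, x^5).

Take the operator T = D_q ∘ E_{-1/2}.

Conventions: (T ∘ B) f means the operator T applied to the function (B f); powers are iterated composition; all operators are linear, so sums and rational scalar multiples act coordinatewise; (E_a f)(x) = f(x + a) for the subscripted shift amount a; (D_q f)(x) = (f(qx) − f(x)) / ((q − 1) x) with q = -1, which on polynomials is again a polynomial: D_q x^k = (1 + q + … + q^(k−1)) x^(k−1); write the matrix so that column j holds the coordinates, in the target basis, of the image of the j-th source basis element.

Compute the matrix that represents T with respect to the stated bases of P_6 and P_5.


image of 1: 0
image of x: 1
image of x^2: -1
image of x^3: x^2 + 3/4
image of x^4: -2x^2 - 1/2
image of x^5: x^4 + (5/2)x^2 + 5/16
image of x^6: -3x^4 - (5/2)x^2 - 3/16
each image's coordinates form column j of the matrix

the matrix is [[0, 1, -1, 3/4, -1/2, 5/16, -3/16]; [0, 0, 0, 0, 0, 0, 0]; [0, 0, 0, 1, -2, 5/2, -5/2]; [0, 0, 0, 0, 0, 0, 0]; [0, 0, 0, 0, 0, 1, -3]; [0, 0, 0, 0, 0, 0, 0]] (rows listed top to bottom)


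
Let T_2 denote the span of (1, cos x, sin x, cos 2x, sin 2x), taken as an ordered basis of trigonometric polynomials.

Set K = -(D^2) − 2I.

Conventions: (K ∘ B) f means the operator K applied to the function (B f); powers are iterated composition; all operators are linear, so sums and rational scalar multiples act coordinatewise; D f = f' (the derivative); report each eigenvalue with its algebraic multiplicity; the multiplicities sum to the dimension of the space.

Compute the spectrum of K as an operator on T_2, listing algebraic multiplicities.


λ = -2 (multiplicity 1), λ = -1 (multiplicity 2), λ = 2 (multiplicity 2)

image of 1: -2
image of cos x: -cos x
image of sin x: -sin x
image of cos 2x: 2cos 2x
image of sin 2x: 2sin 2x
the matrix is diagonal; its diagonal is (-2, -1, -1, 2, 2)
for a triangular matrix the eigenvalues are the diagonal entries, with algebraic multiplicity their repetition count


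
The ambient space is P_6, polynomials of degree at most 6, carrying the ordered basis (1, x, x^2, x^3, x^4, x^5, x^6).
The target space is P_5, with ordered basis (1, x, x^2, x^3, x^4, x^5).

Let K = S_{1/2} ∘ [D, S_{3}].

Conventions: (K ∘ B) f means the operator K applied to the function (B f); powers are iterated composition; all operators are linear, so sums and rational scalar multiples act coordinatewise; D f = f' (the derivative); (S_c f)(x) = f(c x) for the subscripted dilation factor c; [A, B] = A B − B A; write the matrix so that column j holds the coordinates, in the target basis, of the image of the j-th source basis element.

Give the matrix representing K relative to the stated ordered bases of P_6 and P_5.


image of 1: 0
image of x: 2
image of x^2: 6x
image of x^3: (27/2)x^2
image of x^4: 27x^3
image of x^5: (405/8)x^4
image of x^6: (729/8)x^5
each image's coordinates form column j of the matrix

the matrix is [[0, 2, 0, 0, 0, 0, 0]; [0, 0, 6, 0, 0, 0, 0]; [0, 0, 0, 27/2, 0, 0, 0]; [0, 0, 0, 0, 27, 0, 0]; [0, 0, 0, 0, 0, 405/8, 0]; [0, 0, 0, 0, 0, 0, 729/8]] (rows listed top to bottom)


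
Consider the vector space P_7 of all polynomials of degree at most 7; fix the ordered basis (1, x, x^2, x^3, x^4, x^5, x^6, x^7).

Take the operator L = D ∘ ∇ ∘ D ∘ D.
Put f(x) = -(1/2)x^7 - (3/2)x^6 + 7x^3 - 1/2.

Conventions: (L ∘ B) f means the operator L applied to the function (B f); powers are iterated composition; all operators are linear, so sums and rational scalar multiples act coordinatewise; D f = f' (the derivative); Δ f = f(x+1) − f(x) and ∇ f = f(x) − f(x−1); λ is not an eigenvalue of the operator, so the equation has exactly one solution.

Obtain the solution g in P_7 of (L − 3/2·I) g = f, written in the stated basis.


write g with unknown coordinates in the stated basis and equate coefficients in (L − 3/2·I) g = f
solving from the highest basis element down gives g = (1/3)x^7 + x^6 + 182x^3 - 40x^2 - (160/3)x + 101/3
check: L g = 280x^3 - 60x^2 - 80x + 50
so L g − 3/2·g = -(1/2)x^7 - (3/2)x^6 + 7x^3 - 1/2 = f ✓

the result is g(x) = (1/3)x^7 + x^6 + 182x^3 - 40x^2 - (160/3)x + 101/3


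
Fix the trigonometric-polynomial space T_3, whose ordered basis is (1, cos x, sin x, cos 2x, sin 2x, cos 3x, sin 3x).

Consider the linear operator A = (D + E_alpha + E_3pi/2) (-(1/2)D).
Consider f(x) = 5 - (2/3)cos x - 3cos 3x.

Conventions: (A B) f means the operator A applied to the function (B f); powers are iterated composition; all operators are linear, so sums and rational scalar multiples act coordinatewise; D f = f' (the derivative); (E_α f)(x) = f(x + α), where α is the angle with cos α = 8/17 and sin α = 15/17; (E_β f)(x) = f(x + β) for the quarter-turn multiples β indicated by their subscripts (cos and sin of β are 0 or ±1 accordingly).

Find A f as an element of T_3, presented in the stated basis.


g(x) = -(5/17)cos x - (8/51)sin x - (172413/9826)cos 3x + (21996/4913)sin 3x

D f = (2/3)sin x + 9sin 3x
(-(1/2)D) f = -(1/3)sin x - (9/2)sin 3x
D (-(1/2)D) f = -(1/3)cos x - (27/2)cos 3x
E_alpha (-(1/2)D) f = -(5/17)cos x - (8/51)sin x + (4455/9826)cos 3x + (21996/4913)sin 3x
E_3pi/2 (-(1/2)D) f = (1/3)cos x - (9/2)cos 3x
(D + E_alpha + E_3pi/2) (-(1/2)D) f = -(5/17)cos x - (8/51)sin x - (172413/9826)cos 3x + (21996/4913)sin 3x
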